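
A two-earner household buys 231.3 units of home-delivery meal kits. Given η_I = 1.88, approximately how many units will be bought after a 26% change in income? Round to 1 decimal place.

344.4

%ΔQ ≈ η × %ΔI = 1.88 × 26% = 48.88%.
New Q ≈ 231.3 × (1 + 0.4888) = 344.4.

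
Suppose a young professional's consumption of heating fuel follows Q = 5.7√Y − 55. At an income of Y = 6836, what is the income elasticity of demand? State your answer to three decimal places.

At Y = 6836: Q = 416.277.
dQ/dY = 5.7/(2√Y) = 0.0344702 at this income.
η = (dQ/dY)·(Y/Q) = 0.0344702 × (6836/416.277) = 0.566.

0.566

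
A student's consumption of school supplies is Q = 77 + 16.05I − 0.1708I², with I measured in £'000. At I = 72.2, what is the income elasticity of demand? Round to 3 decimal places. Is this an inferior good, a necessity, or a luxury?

-1.800 (inferior good)

At I = 72.2: Q = 345.4569.
dQ/dI = 16.05 − 0.3416I = -8.61352.
η = (dQ/dI)·(I/Q) = -8.61352 × (72.2/345.4569) = -1.800.
η < 0 ⇒ inferior good.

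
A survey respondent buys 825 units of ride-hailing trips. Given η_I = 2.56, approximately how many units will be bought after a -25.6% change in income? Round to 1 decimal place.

%ΔQ ≈ η × %ΔI = 2.56 × (-25.6%) = -65.536%.
New Q ≈ 825 × (1 − 0.65536) = 284.3.

284.3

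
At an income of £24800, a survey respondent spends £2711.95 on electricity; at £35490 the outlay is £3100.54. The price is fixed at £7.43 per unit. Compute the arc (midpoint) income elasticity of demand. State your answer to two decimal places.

0.38

With a constant price, Q₁ = 2711.95/7.43 = 365.000 and Q₂ = 3100.54/7.43 = 417.300 (equivalently, work directly with expenditure since P cancels).
Midpoint %ΔQ = (3100.54 − 2711.95)/2906.25 = 0.13371; midpoint %ΔI = (35490 − 24800)/30145 = 0.35462.
η = 0.13371 / 0.35462 = 0.38.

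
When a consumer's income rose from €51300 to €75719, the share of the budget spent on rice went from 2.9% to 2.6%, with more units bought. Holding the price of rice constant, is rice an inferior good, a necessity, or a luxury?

Quantity rises but the budget share falls as income rises, so 0 < η < 1.

necessity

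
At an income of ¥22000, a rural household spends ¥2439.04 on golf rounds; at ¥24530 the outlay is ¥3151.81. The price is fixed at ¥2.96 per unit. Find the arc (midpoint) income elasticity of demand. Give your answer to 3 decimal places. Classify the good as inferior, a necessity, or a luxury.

2.345 (luxury)

With a constant price, Q₁ = 2439.04/2.96 = 824.000 and Q₂ = 3151.81/2.96 = 1064.801 (equivalently, work directly with expenditure since P cancels).
Midpoint %ΔQ = (3151.81 − 2439.04)/2795.43 = 0.25498; midpoint %ΔI = (24530 − 22000)/23265 = 0.10875.
η = 0.25498 / 0.10875 = 2.345.
η > 1 ⇒ luxury.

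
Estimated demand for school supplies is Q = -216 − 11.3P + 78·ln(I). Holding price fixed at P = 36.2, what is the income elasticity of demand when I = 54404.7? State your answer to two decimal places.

0.35

At P = 36.2, I = 54404.7: Q = 225.468.
Holding P constant, ∂Q/∂I = 78/I = 0.0014337.
η_I = (∂Q/∂I)·(I/Q) = 0.0014337 × (54404.7/225.468) = 0.35.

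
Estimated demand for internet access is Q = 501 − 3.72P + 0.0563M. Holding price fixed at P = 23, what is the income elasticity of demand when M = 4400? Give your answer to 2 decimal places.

0.37

At P = 23, M = 4400: Q = 663.160.
Holding P constant, ∂Q/∂M = 0.0563.
η_M = (∂Q/∂M)·(M/Q) = 0.0563 × (4400/663.160) = 0.37.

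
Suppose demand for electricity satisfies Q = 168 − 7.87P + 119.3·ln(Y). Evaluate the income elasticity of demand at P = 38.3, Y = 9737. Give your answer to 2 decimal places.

At P = 38.3, Y = 9737: Q = 962.193.
Holding P constant, ∂Q/∂Y = 119.3/Y = 0.0122522.
η_Y = (∂Q/∂Y)·(Y/Q) = 0.0122522 × (9737/962.193) = 0.12.

0.12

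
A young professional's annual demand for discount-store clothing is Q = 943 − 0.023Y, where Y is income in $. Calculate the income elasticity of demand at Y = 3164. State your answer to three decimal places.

-0.084

At Y = 3164: Q = 870.228.
dQ/dY = −0.023.
η = (dQ/dY)·(Y/Q) = -0.023 × (3164/870.228) = -0.084.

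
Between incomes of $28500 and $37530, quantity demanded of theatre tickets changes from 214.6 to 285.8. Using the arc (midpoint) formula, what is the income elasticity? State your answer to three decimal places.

1.040

ΔQ = 285.8 − 214.6 = 71.2; midpoint Q̄ = (214.6 + 285.8)/2 = 250.2.
ΔI = 37530 − 28500 = 9030; midpoint Ī = (28500 + 37530)/2 = 33015.
η = (ΔQ/Q̄) ÷ (ΔI/Ī) = (71.2/250.2) ÷ (9030/33015) = 1.040.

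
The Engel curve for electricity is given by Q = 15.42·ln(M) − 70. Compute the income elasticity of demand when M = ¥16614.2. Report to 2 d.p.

0.19

At M = 16614.2: Q = 79.852.
dQ/dM = 15.42/M = 0.000928122 at this income.
η = (dQ/dM)·(M/Q) = 0.000928122 × (16614.2/79.852) = 0.19.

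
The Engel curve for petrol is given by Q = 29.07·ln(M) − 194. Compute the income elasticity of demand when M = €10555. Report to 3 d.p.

0.386

At M = 10555: Q = 75.315.
dQ/dM = 29.07/M = 0.00275414 at this income.
η = (dQ/dM)·(M/Q) = 0.00275414 × (10555/75.315) = 0.386.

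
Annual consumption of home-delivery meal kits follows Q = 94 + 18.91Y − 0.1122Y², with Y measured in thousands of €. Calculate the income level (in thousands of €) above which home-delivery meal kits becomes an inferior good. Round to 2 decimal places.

84.27

dQ/dY = 18.91 − 0.2244Y.
The good is inferior where dQ/dY < 0. Setting dQ/dY = 0 gives Y = 18.91 / 0.2244 = 84.27.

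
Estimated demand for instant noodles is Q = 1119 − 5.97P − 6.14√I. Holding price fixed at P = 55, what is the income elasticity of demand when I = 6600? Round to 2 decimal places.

At P = 55, I = 6600: Q = 291.834.
Holding P constant, ∂Q/∂I = -6.14/(2√I) = -0.0377891.
η_I = (∂Q/∂I)·(I/Q) = -0.0377891 × (6600/291.834) = -0.85.

-0.85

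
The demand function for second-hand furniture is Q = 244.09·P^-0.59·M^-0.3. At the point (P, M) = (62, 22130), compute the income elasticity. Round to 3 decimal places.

For a multiplicative demand Q = A·P^α·M^β, the income elasticity is β everywhere.
Here β = -0.3, so η = -0.300.

-0.300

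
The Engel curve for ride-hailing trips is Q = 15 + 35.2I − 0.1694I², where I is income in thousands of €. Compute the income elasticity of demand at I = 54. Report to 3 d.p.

0.642

At I = 54: Q = 1421.8296.
dQ/dI = 35.2 − 0.3388I = 16.90480.
η = (dQ/dI)·(I/Q) = 16.90480 × (54/1421.8296) = 0.642.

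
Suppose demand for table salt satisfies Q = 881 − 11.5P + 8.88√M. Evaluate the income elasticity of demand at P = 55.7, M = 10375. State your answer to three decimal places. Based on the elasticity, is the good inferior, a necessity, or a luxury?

0.395 (necessity)

At P = 55.7, M = 10375: Q = 1144.947.
Holding P constant, ∂Q/∂M = 8.88/(2√M) = 0.0435902.
η_M = (∂Q/∂M)·(M/Q) = 0.0435902 × (10375/1144.947) = 0.395.
Since 0 < η < 1, this is a necessity.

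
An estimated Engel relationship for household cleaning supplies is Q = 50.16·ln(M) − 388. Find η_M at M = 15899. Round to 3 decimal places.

At M = 15899: Q = 97.248.
dQ/dM = 50.16/M = 0.00315492 at this income.
η = (dQ/dM)·(M/Q) = 0.00315492 × (15899/97.248) = 0.516.

0.516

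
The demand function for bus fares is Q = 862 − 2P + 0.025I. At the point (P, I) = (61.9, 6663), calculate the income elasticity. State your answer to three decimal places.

At P = 61.9, I = 6663: Q = 904.775.
Holding P constant, ∂Q/∂I = 0.025.
η_I = (∂Q/∂I)·(I/Q) = 0.025 × (6663/904.775) = 0.184.

0.184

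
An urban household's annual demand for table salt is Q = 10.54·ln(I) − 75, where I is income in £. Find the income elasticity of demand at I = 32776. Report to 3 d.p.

0.305

At I = 32776: Q = 34.589.
dQ/dI = 10.54/I = 0.000321577 at this income.
η = (dQ/dI)·(I/Q) = 0.000321577 × (32776/34.589) = 0.305.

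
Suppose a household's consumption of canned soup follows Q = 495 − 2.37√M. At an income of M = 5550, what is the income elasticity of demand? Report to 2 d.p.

At M = 5550: Q = 318.439.
dQ/dM = -2.37/(2√M) = -0.0159064 at this income.
η = (dQ/dM)·(M/Q) = -0.0159064 × (5550/318.439) = -0.28.

-0.28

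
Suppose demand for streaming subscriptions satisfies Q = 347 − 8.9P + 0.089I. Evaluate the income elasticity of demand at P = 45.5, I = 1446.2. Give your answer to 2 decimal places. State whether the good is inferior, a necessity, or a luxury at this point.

At P = 45.5, I = 1446.2: Q = 70.762.
Holding P constant, ∂Q/∂I = 0.089.
η_I = (∂Q/∂I)·(I/Q) = 0.089 × (1446.2/70.762) = 1.82.
Since η > 1, this is a luxury.

1.82 (luxury)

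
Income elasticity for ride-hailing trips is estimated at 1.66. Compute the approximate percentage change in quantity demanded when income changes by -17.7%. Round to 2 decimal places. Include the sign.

%ΔQ ≈ η × %ΔI = 1.66 × (-17.7%) = -29.38%.

-29.38%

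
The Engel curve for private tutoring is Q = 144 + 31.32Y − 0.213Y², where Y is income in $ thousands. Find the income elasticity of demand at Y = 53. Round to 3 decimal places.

0.384

At Y = 53: Q = 1205.6430.
dQ/dY = 31.32 − 0.426Y = 8.74200.
η = (dQ/dY)·(Y/Q) = 8.74200 × (53/1205.6430) = 0.384.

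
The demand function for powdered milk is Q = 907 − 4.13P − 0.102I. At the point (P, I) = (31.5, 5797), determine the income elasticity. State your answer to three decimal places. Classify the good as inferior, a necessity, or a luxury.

-3.186 (inferior good)

At P = 31.5, I = 5797: Q = 185.611.
Holding P constant, ∂Q/∂I = −0.102.
η_I = (∂Q/∂I)·(I/Q) = -0.102 × (5797/185.611) = -3.186.
Since η < 0, this is an inferior good.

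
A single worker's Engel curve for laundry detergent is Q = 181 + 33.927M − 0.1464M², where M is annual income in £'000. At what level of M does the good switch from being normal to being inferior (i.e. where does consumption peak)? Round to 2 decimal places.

115.87

dQ/dM = 33.927 − 0.2928M.
The good is inferior where dQ/dM < 0. Setting dQ/dM = 0 gives M = 33.927 / 0.2928 = 115.87.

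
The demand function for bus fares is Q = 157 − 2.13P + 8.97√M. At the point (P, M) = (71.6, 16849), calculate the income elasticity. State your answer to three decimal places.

0.498

At P = 71.6, M = 16849: Q = 1168.831.
Holding P constant, ∂Q/∂M = 8.97/(2√M) = 0.0345522.
η_M = (∂Q/∂M)·(M/Q) = 0.0345522 × (16849/1168.831) = 0.498.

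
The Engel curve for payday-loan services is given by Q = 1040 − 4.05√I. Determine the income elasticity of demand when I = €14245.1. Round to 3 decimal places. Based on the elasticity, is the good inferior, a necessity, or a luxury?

-0.434 (inferior good)

At I = 14245.1: Q = 556.621.
dQ/dI = -4.05/(2√I) = -0.0169665 at this income.
η = (dQ/dI)·(I/Q) = -0.0169665 × (14245.1/556.621) = -0.434.
Since η < 0, the good is an inferior good.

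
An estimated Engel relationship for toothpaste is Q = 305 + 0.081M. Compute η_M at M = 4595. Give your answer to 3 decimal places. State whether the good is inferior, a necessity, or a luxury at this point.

0.550 (necessity)

At M = 4595: Q = 677.195.
dQ/dM = 0.081.
η = (dQ/dM)·(M/Q) = 0.081 × (4595/677.195) = 0.550.
Since 0 < η < 1, the good is a necessity.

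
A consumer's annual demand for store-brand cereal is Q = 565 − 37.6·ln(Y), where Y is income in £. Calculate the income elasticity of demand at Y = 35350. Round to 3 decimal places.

At Y = 35350: Q = 171.213.
dQ/dY = -37.6/Y = -0.00106365 at this income.
η = (dQ/dY)·(Y/Q) = -0.00106365 × (35350/171.213) = -0.220.

-0.220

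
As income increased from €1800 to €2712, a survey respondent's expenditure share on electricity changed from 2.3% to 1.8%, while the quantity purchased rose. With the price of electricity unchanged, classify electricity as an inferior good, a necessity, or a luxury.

necessity

Quantity rises but the budget share falls as income rises, so 0 < η < 1.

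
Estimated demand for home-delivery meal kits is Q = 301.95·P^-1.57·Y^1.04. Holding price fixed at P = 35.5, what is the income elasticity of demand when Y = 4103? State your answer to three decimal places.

1.040

For a multiplicative demand Q = A·P^α·Y^β, the income elasticity is β everywhere.
Here β = 1.04, so η = 1.040.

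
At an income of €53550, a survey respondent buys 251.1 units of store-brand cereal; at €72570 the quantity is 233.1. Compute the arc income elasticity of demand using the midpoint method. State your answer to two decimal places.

ΔQ = 233.1 − 251.1 = -18; midpoint Q̄ = (251.1 + 233.1)/2 = 242.1.
ΔI = 72570 − 53550 = 19020; midpoint Ī = (53550 + 72570)/2 = 63060.
η = (ΔQ/Q̄) ÷ (ΔI/Ī) = (-18/242.1) ÷ (19020/63060) = -0.25.

-0.25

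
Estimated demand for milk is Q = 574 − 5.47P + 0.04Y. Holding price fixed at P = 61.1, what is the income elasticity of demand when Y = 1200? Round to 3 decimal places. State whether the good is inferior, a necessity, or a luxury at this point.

0.167 (necessity)

At P = 61.1, Y = 1200: Q = 287.783.
Holding P constant, ∂Q/∂Y = 0.04.
η_Y = (∂Q/∂Y)·(Y/Q) = 0.04 × (1200/287.783) = 0.167.
Since 0 < η < 1, this is a necessity.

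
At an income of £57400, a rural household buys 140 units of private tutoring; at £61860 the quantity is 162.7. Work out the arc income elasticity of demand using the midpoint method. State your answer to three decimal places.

2.005

ΔQ = 162.7 − 140 = 22.7; midpoint Q̄ = (140 + 162.7)/2 = 151.35.
ΔI = 61860 − 57400 = 4460; midpoint Ī = (57400 + 61860)/2 = 59630.
η = (ΔQ/Q̄) ÷ (ΔI/Ī) = (22.7/151.35) ÷ (4460/59630) = 2.005.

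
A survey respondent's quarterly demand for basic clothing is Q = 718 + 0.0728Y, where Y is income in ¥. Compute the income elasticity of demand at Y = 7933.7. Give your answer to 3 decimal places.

0.446

At Y = 7933.7: Q = 1295.573.
dQ/dY = 0.0728.
η = (dQ/dY)·(Y/Q) = 0.0728 × (7933.7/1295.573) = 0.446.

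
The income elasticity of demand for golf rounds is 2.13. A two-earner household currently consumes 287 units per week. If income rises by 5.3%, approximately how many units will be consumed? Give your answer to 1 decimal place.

319.4

%ΔQ ≈ η × %ΔI = 2.13 × 5.3% = 11.289%.
New Q ≈ 287 × (1 + 0.11289) = 319.4.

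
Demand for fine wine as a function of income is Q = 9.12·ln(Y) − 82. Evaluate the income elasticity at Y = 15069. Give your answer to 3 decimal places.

At Y = 15069: Q = 5.738.
dQ/dY = 9.12/Y = 0.000605216 at this income.
η = (dQ/dY)·(Y/Q) = 0.000605216 × (15069/5.738) = 1.589.

1.589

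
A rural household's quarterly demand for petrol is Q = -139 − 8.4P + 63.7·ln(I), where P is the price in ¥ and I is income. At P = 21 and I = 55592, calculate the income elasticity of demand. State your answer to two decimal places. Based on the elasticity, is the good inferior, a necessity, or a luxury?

0.17 (necessity)

At P = 21, I = 55592: Q = 380.573.
Holding P constant, ∂Q/∂I = 63.7/I = 0.00114585.
η_I = (∂Q/∂I)·(I/Q) = 0.00114585 × (55592/380.573) = 0.17.
Since 0 < η < 1, this is a necessity.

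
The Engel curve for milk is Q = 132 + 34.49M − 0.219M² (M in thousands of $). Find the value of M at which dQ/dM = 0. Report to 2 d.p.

dQ/dM = 34.49 − 0.438M.
The good is inferior where dQ/dM < 0. Setting dQ/dM = 0 gives M = 34.49 / 0.438 = 78.74.

78.74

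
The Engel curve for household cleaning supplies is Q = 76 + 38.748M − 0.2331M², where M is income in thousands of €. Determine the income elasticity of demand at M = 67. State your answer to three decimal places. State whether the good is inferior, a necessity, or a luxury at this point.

At M = 67: Q = 1625.7301.
dQ/dM = 38.748 − 0.4662M = 7.51260.
η = (dQ/dM)·(M/Q) = 7.51260 × (67/1625.7301) = 0.310.
0 < η < 1 ⇒ necessity.

0.310 (necessity)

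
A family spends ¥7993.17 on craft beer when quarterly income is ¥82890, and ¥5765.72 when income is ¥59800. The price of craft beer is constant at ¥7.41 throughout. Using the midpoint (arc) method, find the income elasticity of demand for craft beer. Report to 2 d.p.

1.00

With a constant price, Q₁ = 7993.17/7.41 = 1078.700 and Q₂ = 5765.72/7.41 = 778.100 (equivalently, work directly with expenditure since P cancels).
Midpoint %ΔQ = (5765.72 − 7993.17)/6879.45 = -0.32378; midpoint %ΔI = (59800 − 82890)/71345 = -0.32364.
η = -0.32378 / -0.32364 = 1.00.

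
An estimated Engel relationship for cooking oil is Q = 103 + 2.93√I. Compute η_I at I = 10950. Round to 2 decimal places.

At I = 10950: Q = 409.602.
dQ/dI = 2.93/(2√I) = 0.0140001 at this income.
η = (dQ/dI)·(I/Q) = 0.0140001 × (10950/409.602) = 0.37.

0.37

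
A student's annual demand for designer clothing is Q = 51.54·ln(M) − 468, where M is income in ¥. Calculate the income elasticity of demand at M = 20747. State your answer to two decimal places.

1.16

At M = 20747: Q = 44.316.
dQ/dM = 51.54/M = 0.00248421 at this income.
η = (dQ/dM)·(M/Q) = 0.00248421 × (20747/44.316) = 1.16.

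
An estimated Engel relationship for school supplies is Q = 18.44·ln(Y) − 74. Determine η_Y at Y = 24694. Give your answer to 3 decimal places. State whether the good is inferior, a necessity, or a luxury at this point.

0.164 (necessity)

At Y = 24694: Q = 112.508.
dQ/dY = 18.44/Y = 0.00074674 at this income.
η = (dQ/dY)·(Y/Q) = 0.00074674 × (24694/112.508) = 0.164.
Since 0 < η < 1, the good is a necessity.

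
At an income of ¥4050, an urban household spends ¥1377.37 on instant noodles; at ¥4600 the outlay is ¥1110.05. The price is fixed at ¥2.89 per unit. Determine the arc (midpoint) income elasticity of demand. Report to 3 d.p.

With a constant price, Q₁ = 1377.37/2.89 = 476.599 and Q₂ = 1110.05/2.89 = 384.100 (equivalently, work directly with expenditure since P cancels).
Midpoint %ΔQ = (1110.05 − 1377.37)/1243.71 = -0.21494; midpoint %ΔI = (4600 − 4050)/4325 = 0.12717.
η = -0.21494 / 0.12717 = -1.690.

-1.690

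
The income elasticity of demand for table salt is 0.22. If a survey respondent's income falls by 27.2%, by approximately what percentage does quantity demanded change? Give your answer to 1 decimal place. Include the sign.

%ΔQ ≈ η × %ΔI = 0.22 × (-27.2%) = -6.0%.

-6.0%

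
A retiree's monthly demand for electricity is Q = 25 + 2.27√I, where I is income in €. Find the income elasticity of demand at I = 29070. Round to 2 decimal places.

At I = 29070: Q = 412.033.
dQ/dI = 2.27/(2√I) = 0.00665692 at this income.
η = (dQ/dI)·(I/Q) = 0.00665692 × (29070/412.033) = 0.47.

0.47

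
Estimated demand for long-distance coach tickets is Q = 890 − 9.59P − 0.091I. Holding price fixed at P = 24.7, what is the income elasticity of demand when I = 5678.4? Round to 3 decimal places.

At P = 24.7, I = 5678.4: Q = 136.393.
Holding P constant, ∂Q/∂I = −0.091.
η_I = (∂Q/∂I)·(I/Q) = -0.091 × (5678.4/136.393) = -3.789.

-3.789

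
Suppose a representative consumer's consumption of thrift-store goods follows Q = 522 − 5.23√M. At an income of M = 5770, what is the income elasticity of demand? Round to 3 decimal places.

-1.593

At M = 5770: Q = 124.727.
dQ/dM = -5.23/(2√M) = -0.0344258 at this income.
η = (dQ/dM)·(M/Q) = -0.0344258 × (5770/124.727) = -1.593.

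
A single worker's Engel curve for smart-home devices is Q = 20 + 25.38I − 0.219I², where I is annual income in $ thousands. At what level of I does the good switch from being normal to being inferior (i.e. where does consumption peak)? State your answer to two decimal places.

dQ/dI = 25.38 − 0.438I.
The good is inferior where dQ/dI < 0. Setting dQ/dI = 0 gives I = 25.38 / 0.438 = 57.95.

57.95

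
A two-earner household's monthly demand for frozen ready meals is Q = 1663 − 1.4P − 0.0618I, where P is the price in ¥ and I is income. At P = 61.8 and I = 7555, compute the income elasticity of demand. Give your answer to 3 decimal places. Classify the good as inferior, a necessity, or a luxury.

At P = 61.8, I = 7555: Q = 1109.581.
Holding P constant, ∂Q/∂I = −0.0618.
η_I = (∂Q/∂I)·(I/Q) = -0.0618 × (7555/1109.581) = -0.421.
Since η < 0, this is an inferior good.

-0.421 (inferior good)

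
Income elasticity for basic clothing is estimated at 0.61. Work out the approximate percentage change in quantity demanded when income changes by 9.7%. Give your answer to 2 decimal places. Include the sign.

%ΔQ ≈ η × %ΔI = 0.61 × 9.7% = 5.92%.

5.92%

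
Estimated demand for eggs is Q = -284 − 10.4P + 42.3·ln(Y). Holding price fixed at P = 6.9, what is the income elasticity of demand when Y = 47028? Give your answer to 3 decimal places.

At P = 6.9, Y = 47028: Q = 99.324.
Holding P constant, ∂Q/∂Y = 42.3/Y = 0.000899464.
η_Y = (∂Q/∂Y)·(Y/Q) = 0.000899464 × (47028/99.324) = 0.426.

0.426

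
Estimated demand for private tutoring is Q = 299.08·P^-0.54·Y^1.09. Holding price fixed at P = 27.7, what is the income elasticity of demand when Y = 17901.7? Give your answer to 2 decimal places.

For a multiplicative demand Q = A·P^α·Y^β, the income elasticity is β everywhere.
Here β = 1.09, so η = 1.09.

1.09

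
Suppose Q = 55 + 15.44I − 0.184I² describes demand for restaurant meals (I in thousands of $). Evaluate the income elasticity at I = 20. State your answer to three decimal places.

0.557

At I = 20: Q = 290.2000.
dQ/dI = 15.44 − 0.368I = 8.08000.
η = (dQ/dI)·(I/Q) = 8.08000 × (20/290.2000) = 0.557.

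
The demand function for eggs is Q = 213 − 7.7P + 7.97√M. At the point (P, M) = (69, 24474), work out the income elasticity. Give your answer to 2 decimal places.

0.67

At P = 69, M = 24474: Q = 928.540.
Holding P constant, ∂Q/∂M = 7.97/(2√M) = 0.0254728.
η_M = (∂Q/∂M)·(M/Q) = 0.0254728 × (24474/928.540) = 0.67.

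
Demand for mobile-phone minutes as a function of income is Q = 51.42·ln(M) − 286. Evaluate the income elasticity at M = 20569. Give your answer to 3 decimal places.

At M = 20569: Q = 224.680.
dQ/dM = 51.42/M = 0.00249988 at this income.
η = (dQ/dM)·(M/Q) = 0.00249988 × (20569/224.680) = 0.229.

0.229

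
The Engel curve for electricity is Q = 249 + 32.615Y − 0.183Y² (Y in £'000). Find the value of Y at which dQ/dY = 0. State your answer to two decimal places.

dQ/dY = 32.615 − 0.366Y.
The good is inferior where dQ/dY < 0. Setting dQ/dY = 0 gives Y = 32.615 / 0.366 = 89.11.

89.11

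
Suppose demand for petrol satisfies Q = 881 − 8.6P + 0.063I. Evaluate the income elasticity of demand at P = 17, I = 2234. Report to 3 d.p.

0.161

At P = 17, I = 2234: Q = 875.542.
Holding P constant, ∂Q/∂I = 0.063.
η_I = (∂Q/∂I)·(I/Q) = 0.063 × (2234/875.542) = 0.161.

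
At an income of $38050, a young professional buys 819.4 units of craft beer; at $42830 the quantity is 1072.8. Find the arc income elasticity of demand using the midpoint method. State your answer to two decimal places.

ΔQ = 1072.8 − 819.4 = 253.4; midpoint Q̄ = (819.4 + 1072.8)/2 = 946.1.
ΔI = 42830 − 38050 = 4780; midpoint Ī = (38050 + 42830)/2 = 40440.
η = (ΔQ/Q̄) ÷ (ΔI/Ī) = (253.4/946.1) ÷ (4780/40440) = 2.27.

2.27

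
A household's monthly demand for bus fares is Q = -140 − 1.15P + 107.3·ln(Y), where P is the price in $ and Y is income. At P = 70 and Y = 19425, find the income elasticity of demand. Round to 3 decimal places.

0.128

At P = 70, Y = 19425: Q = 839.014.
Holding P constant, ∂Q/∂Y = 107.3/Y = 0.00552381.
η_Y = (∂Q/∂Y)·(Y/Q) = 0.00552381 × (19425/839.014) = 0.128.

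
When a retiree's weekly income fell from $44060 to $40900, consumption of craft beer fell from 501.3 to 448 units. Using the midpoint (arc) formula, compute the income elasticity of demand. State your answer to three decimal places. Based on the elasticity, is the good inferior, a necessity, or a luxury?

ΔQ = 448 − 501.3 = -53.3; midpoint Q̄ = (501.3 + 448)/2 = 474.65.
ΔI = 40900 − 44060 = -3160; midpoint Ī = (44060 + 40900)/2 = 42480.
η = (ΔQ/Q̄) ÷ (ΔI/Ī) = (-53.3/474.65) ÷ (-3160/42480) = 1.510.
η > 1 ⇒ luxury.

1.510 (luxury)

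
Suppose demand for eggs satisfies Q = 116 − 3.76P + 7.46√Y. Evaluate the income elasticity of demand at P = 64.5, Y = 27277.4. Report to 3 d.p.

At P = 64.5, Y = 27277.4: Q = 1105.564.
Holding P constant, ∂Q/∂Y = 7.46/(2√Y) = 0.0225843.
η_Y = (∂Q/∂Y)·(Y/Q) = 0.0225843 × (27277.4/1105.564) = 0.557.

0.557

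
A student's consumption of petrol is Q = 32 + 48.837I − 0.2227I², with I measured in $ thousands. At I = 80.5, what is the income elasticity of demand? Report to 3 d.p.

0.415

At I = 80.5: Q = 2520.2268.
dQ/dI = 48.837 − 0.4454I = 12.98230.
η = (dQ/dI)·(I/Q) = 12.98230 × (80.5/2520.2268) = 0.415.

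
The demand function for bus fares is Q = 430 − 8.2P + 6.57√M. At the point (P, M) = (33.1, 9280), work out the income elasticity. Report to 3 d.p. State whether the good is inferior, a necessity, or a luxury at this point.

At P = 33.1, M = 9280: Q = 791.486.
Holding P constant, ∂Q/∂M = 6.57/(2√M) = 0.0341006.
η_M = (∂Q/∂M)·(M/Q) = 0.0341006 × (9280/791.486) = 0.400.
Since 0 < η < 1, this is a necessity.

0.400 (necessity)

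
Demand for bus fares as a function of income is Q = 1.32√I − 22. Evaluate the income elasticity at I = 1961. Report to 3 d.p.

0.802

At I = 1961: Q = 36.454.
dQ/dI = 1.32/(2√I) = 0.0149041 at this income.
η = (dQ/dI)·(I/Q) = 0.0149041 × (1961/36.454) = 0.802.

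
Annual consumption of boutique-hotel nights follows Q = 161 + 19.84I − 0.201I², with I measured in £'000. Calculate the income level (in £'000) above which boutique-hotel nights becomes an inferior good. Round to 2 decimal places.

49.35

dQ/dI = 19.84 − 0.402I.
The good is inferior where dQ/dI < 0. Setting dQ/dI = 0 gives I = 19.84 / 0.402 = 49.35.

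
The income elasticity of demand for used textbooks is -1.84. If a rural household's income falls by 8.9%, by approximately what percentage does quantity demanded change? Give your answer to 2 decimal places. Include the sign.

%ΔQ ≈ η × %ΔI = -1.84 × (-8.9%) = 16.38%.

16.38%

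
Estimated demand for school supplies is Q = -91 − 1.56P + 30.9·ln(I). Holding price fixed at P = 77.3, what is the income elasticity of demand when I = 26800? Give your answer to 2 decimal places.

0.30

At P = 77.3, I = 26800: Q = 103.473.
Holding P constant, ∂Q/∂I = 30.9/I = 0.00115299.
η_I = (∂Q/∂I)·(I/Q) = 0.00115299 × (26800/103.473) = 0.30.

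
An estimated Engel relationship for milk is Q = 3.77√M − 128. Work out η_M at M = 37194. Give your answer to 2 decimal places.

0.61

At M = 37194: Q = 599.073.
dQ/dM = 3.77/(2√M) = 0.00977406 at this income.
η = (dQ/dM)·(M/Q) = 0.00977406 × (37194/599.073) = 0.61.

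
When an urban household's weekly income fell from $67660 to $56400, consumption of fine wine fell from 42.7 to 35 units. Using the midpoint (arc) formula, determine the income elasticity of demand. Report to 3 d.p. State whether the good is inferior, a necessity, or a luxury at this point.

1.092 (luxury)

ΔQ = 35 − 42.7 = -7.7; midpoint Q̄ = (42.7 + 35)/2 = 38.85.
ΔI = 56400 − 67660 = -11260; midpoint Ī = (67660 + 56400)/2 = 62030.
η = (ΔQ/Q̄) ÷ (ΔI/Ī) = (-7.7/38.85) ÷ (-11260/62030) = 1.092.
η > 1 ⇒ luxury.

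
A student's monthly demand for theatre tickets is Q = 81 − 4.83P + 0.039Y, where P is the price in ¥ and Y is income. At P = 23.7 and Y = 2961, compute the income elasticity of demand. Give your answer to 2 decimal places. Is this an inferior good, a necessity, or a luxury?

At P = 23.7, Y = 2961: Q = 82.008.
Holding P constant, ∂Q/∂Y = 0.039.
η_Y = (∂Q/∂Y)·(Y/Q) = 0.039 × (2961/82.008) = 1.41.
Since η > 1, this is a luxury.

1.41 (luxury)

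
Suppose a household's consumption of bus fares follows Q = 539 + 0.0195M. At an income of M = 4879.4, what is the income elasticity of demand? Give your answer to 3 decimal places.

At M = 4879.4: Q = 634.148.
dQ/dM = 0.0195.
η = (dQ/dM)·(M/Q) = 0.0195 × (4879.4/634.148) = 0.150.

0.150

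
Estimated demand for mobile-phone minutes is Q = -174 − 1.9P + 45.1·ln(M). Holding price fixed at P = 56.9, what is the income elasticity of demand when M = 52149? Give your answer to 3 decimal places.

At P = 56.9, M = 52149: Q = 207.760.
Holding P constant, ∂Q/∂M = 45.1/M = 0.00086483.
η_M = (∂Q/∂M)·(M/Q) = 0.00086483 × (52149/207.760) = 0.217.

0.217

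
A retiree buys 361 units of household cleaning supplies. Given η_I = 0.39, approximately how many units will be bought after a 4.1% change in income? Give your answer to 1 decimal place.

%ΔQ ≈ η × %ΔI = 0.39 × 4.1% = 1.599%.
New Q ≈ 361 × (1 + 0.01599) = 366.8.

366.8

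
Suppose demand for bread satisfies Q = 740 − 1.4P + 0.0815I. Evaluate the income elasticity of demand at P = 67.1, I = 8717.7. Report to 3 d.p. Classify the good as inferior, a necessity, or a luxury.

0.524 (necessity)

At P = 67.1, I = 8717.7: Q = 1356.553.
Holding P constant, ∂Q/∂I = 0.0815.
η_I = (∂Q/∂I)·(I/Q) = 0.0815 × (8717.7/1356.553) = 0.524.
Since 0 < η < 1, this is a necessity.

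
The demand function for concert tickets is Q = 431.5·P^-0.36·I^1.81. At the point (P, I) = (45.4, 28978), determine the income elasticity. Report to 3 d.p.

For a multiplicative demand Q = A·P^α·I^β, the income elasticity is β everywhere.
Here β = 1.81, so η = 1.810.

1.810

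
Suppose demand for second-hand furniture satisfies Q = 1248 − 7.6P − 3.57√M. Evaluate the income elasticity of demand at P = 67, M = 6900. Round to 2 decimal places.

At P = 67, M = 6900: Q = 442.254.
Holding P constant, ∂Q/∂M = -3.57/(2√M) = -0.0214889.
η_M = (∂Q/∂M)·(M/Q) = -0.0214889 × (6900/442.254) = -0.34.

-0.34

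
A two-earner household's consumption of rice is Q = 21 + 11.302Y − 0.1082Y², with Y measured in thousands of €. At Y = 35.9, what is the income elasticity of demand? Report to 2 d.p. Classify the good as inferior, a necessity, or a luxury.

0.44 (necessity)

At Y = 35.9: Q = 287.2926.
dQ/dY = 11.302 − 0.2164Y = 3.53324.
η = (dQ/dY)·(Y/Q) = 3.53324 × (35.9/287.2926) = 0.44.
0 < η < 1 ⇒ necessity.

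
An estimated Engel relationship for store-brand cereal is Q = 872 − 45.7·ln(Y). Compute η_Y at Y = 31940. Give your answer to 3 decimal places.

-0.115

At Y = 31940: Q = 398.017.
dQ/dY = -45.7/Y = -0.00143081 at this income.
η = (dQ/dY)·(Y/Q) = -0.00143081 × (31940/398.017) = -0.115.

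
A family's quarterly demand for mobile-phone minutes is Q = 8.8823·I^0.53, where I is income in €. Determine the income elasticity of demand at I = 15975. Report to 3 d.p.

For Q = A·I^β the income elasticity is constant and equal to β.
Here β = 0.53, so η = 0.530.

0.530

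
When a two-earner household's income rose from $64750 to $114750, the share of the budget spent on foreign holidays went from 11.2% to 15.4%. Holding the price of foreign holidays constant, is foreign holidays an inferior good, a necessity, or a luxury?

The budget share rises as income rises, so η > 1.

luxury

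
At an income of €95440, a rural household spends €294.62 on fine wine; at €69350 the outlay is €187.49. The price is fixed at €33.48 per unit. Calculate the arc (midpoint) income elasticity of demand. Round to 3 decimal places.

1.404

With a constant price, Q₁ = 294.62/33.48 = 8.800 and Q₂ = 187.49/33.48 = 5.600 (equivalently, work directly with expenditure since P cancels).
Midpoint %ΔQ = (187.49 − 294.62)/241.06 = -0.44442; midpoint %ΔI = (69350 − 95440)/82395 = -0.31665.
η = -0.44442 / -0.31665 = 1.404.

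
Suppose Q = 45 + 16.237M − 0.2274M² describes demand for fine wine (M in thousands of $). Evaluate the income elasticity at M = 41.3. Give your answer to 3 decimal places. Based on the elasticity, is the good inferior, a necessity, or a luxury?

-0.321 (inferior good)

At M = 41.3: Q = 327.7142.
dQ/dM = 16.237 − 0.4548M = -2.54624.
η = (dQ/dM)·(M/Q) = -2.54624 × (41.3/327.7142) = -0.321.
η < 0 ⇒ inferior good.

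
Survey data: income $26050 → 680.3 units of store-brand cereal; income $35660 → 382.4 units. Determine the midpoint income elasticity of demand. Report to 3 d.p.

ΔQ = 382.4 − 680.3 = -297.9; midpoint Q̄ = (680.3 + 382.4)/2 = 531.35.
ΔI = 35660 − 26050 = 9610; midpoint Ī = (26050 + 35660)/2 = 30855.
η = (ΔQ/Q̄) ÷ (ΔI/Ī) = (-297.9/531.35) ÷ (9610/30855) = -1.800.

-1.800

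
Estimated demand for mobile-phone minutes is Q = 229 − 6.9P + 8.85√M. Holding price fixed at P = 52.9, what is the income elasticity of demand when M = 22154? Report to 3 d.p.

0.558

At P = 52.9, M = 22154: Q = 1181.243.
Holding P constant, ∂Q/∂M = 8.85/(2√M) = 0.0297295.
η_M = (∂Q/∂M)·(M/Q) = 0.0297295 × (22154/1181.243) = 0.558.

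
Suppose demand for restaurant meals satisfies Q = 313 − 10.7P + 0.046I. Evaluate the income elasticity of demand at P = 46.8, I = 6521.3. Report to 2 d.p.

At P = 46.8, I = 6521.3: Q = 112.220.
Holding P constant, ∂Q/∂I = 0.046.
η_I = (∂Q/∂I)·(I/Q) = 0.046 × (6521.3/112.220) = 2.67.

2.67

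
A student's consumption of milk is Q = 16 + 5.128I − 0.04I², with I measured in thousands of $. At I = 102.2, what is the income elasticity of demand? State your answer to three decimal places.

At I = 102.2: Q = 122.2880.
dQ/dI = 5.128 − 0.08I = -3.04800.
η = (dQ/dI)·(I/Q) = -3.04800 × (102.2/122.2880) = -2.547.

-2.547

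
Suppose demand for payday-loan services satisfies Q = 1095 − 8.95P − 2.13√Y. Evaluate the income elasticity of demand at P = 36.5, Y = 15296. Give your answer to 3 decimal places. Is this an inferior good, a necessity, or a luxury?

-0.261 (inferior good)

At P = 36.5, Y = 15296: Q = 504.893.
Holding P constant, ∂Q/∂Y = -2.13/(2√Y) = -0.00861114.
η_Y = (∂Q/∂Y)·(Y/Q) = -0.00861114 × (15296/504.893) = -0.261.
Since η < 0, this is an inferior good.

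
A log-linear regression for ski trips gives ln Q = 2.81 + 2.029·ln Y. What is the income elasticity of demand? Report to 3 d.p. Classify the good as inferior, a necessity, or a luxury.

In a log-linear demand, the coefficient on ln Y is the income elasticity.
So η = 2.029.
η > 1 ⇒ luxury.

2.029 (luxury)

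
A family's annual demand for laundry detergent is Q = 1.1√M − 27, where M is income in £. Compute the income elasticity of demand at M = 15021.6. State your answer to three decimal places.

At M = 15021.6: Q = 107.819.
dQ/dM = 1.1/(2√M) = 0.0044875 at this income.
η = (dQ/dM)·(M/Q) = 0.0044875 × (15021.6/107.819) = 0.625.

0.625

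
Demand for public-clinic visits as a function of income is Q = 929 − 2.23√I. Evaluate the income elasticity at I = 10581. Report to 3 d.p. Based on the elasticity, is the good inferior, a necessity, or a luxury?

-0.164 (inferior good)

At I = 10581: Q = 699.613.
dQ/dI = -2.23/(2√I) = -0.0108396 at this income.
η = (dQ/dI)·(I/Q) = -0.0108396 × (10581/699.613) = -0.164.
Since η < 0, the good is an inferior good.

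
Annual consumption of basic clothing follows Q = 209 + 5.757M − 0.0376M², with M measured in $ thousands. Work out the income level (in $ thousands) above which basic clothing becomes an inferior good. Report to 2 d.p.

dQ/dM = 5.757 − 0.0752M.
The good is inferior where dQ/dM < 0. Setting dQ/dM = 0 gives M = 5.757 / 0.0752 = 76.56.

76.56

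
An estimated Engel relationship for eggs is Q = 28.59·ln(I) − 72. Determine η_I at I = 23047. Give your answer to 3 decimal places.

At I = 23047: Q = 215.195.
dQ/dI = 28.59/I = 0.00124051 at this income.
η = (dQ/dI)·(I/Q) = 0.00124051 × (23047/215.195) = 0.133.

0.133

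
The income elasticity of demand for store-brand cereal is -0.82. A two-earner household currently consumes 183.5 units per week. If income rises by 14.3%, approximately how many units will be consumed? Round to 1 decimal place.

%ΔQ ≈ η × %ΔI = -0.82 × 14.3% = -11.726%.
New Q ≈ 183.5 × (1 − 0.11726) = 162.0.

162.0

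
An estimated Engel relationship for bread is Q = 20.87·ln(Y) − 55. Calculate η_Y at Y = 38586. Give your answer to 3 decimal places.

At Y = 38586: Q = 165.401.
dQ/dY = 20.87/Y = 0.00054087 at this income.
η = (dQ/dY)·(Y/Q) = 0.00054087 × (38586/165.401) = 0.126.

0.126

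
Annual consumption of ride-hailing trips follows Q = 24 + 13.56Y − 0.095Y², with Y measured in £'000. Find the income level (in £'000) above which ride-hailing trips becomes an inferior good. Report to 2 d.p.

71.37

dQ/dY = 13.56 − 0.19Y.
The good is inferior where dQ/dY < 0. Setting dQ/dY = 0 gives Y = 13.56 / 0.19 = 71.37.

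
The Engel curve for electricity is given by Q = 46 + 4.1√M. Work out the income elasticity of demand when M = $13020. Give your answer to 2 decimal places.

At M = 13020: Q = 513.831.
dQ/dM = 4.1/(2√M) = 0.0179659 at this income.
η = (dQ/dM)·(M/Q) = 0.0179659 × (13020/513.831) = 0.46.

0.46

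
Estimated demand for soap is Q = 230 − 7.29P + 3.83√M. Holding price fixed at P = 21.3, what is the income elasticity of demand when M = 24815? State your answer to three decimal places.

0.445

At P = 21.3, M = 24815: Q = 678.054.
Holding P constant, ∂Q/∂M = 3.83/(2√M) = 0.0121566.
η_M = (∂Q/∂M)·(M/Q) = 0.0121566 × (24815/678.054) = 0.445.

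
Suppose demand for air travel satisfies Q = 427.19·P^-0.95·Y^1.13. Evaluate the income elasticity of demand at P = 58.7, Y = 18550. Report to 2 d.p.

For a multiplicative demand Q = A·P^α·Y^β, the income elasticity is β everywhere.
Here β = 1.13, so η = 1.13.

1.13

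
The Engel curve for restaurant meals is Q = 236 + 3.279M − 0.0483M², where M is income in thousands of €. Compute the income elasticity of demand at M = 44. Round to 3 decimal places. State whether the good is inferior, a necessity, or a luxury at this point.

At M = 44: Q = 286.7672.
dQ/dM = 3.279 − 0.0966M = -0.97140.
η = (dQ/dM)·(M/Q) = -0.97140 × (44/286.7672) = -0.149.
η < 0 ⇒ inferior good.

-0.149 (inferior good)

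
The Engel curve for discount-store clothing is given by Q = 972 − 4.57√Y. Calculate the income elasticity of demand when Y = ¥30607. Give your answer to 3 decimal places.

At Y = 30607: Q = 172.485.
dQ/dY = -4.57/(2√Y) = -0.013061 at this income.
η = (dQ/dY)·(Y/Q) = -0.013061 × (30607/172.485) = -2.318.

-2.318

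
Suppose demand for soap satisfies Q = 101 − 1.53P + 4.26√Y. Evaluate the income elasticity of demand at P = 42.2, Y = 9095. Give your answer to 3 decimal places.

0.459

At P = 42.2, Y = 9095: Q = 442.700.
Holding P constant, ∂Q/∂Y = 4.26/(2√Y) = 0.0223346.
η_Y = (∂Q/∂Y)·(Y/Q) = 0.0223346 × (9095/442.700) = 0.459.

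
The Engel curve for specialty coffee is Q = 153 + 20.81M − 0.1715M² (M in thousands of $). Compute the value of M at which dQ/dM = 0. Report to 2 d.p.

60.67

dQ/dM = 20.81 − 0.343M.
The good is inferior where dQ/dM < 0. Setting dQ/dM = 0 gives M = 20.81 / 0.343 = 60.67.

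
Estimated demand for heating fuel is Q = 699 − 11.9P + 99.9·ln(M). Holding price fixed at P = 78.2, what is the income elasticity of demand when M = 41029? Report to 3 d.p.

At P = 78.2, M = 41029: Q = 829.561.
Holding P constant, ∂Q/∂M = 99.9/M = 0.00243486.
η_M = (∂Q/∂M)·(M/Q) = 0.00243486 × (41029/829.561) = 0.120.

0.120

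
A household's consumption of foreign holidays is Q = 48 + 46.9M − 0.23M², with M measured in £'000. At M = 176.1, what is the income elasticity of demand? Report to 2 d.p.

At M = 176.1: Q = 1174.5117.
dQ/dM = 46.9 − 0.46M = -34.10600.
η = (dQ/dM)·(M/Q) = -34.10600 × (176.1/1174.5117) = -5.11.

-5.11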